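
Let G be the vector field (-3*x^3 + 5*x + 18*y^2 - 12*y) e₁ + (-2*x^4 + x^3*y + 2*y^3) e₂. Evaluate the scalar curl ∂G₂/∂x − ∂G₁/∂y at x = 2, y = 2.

-100

∂G₂/∂x = -8*x^3 + 3*x^2*y
∂G₁/∂y = 36*y - 12
Scalar curl = -8*x^3 + 3*x^2*y - 36*y + 12
At (2, 2): -100.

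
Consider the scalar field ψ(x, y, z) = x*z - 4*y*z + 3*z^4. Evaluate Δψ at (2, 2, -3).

∂²ψ/∂x² = 0
∂²ψ/∂y² = 0
∂²ψ/∂z² = 36*z^2
∇²ψ = 36*z^2
At (2, 2, -3): 324.

324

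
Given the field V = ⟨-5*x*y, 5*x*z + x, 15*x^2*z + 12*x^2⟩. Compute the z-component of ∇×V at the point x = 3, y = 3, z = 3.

31

(∇×V)_3 = ∂V₂/∂x − ∂V₁/∂y
= 5*z + 1 − (-5*x)
= 5*x + 5*z + 1
At (3, 3, 3): 31.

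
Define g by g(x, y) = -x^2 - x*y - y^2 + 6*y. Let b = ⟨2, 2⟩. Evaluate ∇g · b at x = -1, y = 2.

∂g/∂x = -2*x - y
∂g/∂y = -x - 2*y + 6
∇g at (-1, 2) = (0, 3)
∇g · b = (0)(2) + (3)(2) = 6

6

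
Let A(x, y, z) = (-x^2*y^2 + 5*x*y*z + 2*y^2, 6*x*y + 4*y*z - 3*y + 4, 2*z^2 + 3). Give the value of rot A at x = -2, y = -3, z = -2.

(∇×A)₁ = ∂A₃/∂y − ∂A₂/∂z = -4*y
(∇×A)₂ = ∂A₁/∂z − ∂A₃/∂x = 5*x*y
(∇×A)₃ = ∂A₂/∂x − ∂A₁/∂y = 2*x^2*y - 5*x*z + 2*y
∇×A = (-4*y, 5*x*y, 2*x^2*y - 5*x*z + 2*y)
At (-2, -3, -2): (12, 30, -50).

(12, 30, -50)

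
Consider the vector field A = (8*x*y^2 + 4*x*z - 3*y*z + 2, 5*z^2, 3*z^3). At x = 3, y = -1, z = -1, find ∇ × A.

(∇×A)₁ = ∂A₃/∂y − ∂A₂/∂z = -10*z
(∇×A)₂ = ∂A₁/∂z − ∂A₃/∂x = 4*x - 3*y
(∇×A)₃ = ∂A₂/∂x − ∂A₁/∂y = -16*x*y + 3*z
∇×A = (-10*z, 4*x - 3*y, -16*x*y + 3*z)
At (3, -1, -1): (10, 15, 45).

(10, 15, 45)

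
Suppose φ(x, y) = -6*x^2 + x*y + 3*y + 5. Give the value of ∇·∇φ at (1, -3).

∂²φ/∂x² = -12
∂²φ/∂y² = 0
∇²φ = -12
At (1, -3): -12.

-12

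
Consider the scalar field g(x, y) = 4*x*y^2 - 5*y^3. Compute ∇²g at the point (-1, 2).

-68

∂²g/∂x² = 0
∂²g/∂y² = 2*(4*x - 15*y)
∇²g = 8*x - 30*y
At (-1, 2): -68.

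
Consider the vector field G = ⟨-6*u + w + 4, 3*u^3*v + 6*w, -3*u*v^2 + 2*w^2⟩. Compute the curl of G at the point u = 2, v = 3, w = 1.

(∇×G)₁ = ∂G₃/∂v − ∂G₂/∂w = -6*u*v - 6
(∇×G)₂ = ∂G₁/∂w − ∂G₃/∂u = 3*v^2 + 1
(∇×G)₃ = ∂G₂/∂u − ∂G₁/∂v = 9*u^2*v
∇×G = (-6*u*v - 6, 3*v^2 + 1, 9*u^2*v)
At (2, 3, 1): (-42, 28, 108).

(-42, 28, 108)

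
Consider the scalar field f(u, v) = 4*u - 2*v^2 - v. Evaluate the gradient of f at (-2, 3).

∂f/∂u = 4
∂f/∂v = -4*v - 1
∇f = (4, -4*v - 1)
At (-2, 3): (4, -13).

(4, -13)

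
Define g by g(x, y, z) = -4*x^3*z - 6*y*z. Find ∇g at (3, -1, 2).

(-216, -12, -102)

∂g/∂x = -12*x^2*z
∂g/∂y = -6*z
∂g/∂z = -4*x^3 - 6*y
∇g = (-12*x^2*z, -6*z, -4*x^3 - 6*y)
At (3, -1, 2): (-216, -12, -102).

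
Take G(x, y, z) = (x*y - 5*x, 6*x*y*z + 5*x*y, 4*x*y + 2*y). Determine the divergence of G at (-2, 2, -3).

∂G₁/∂x = y - 5
∂G₂/∂y = 6*x*z + 5*x
∂G₃/∂z = 0
∇·G = 6*x*z + 5*x + y - 5
At (-2, 2, -3): 23.

23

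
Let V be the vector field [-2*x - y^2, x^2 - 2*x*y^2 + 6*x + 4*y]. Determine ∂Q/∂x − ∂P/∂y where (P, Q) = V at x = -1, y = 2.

∂V₂/∂x = 2*x - 2*y^2 + 6
∂V₁/∂y = -2*y
Scalar curl = 2*x - 2*y^2 + 2*y + 6
At (-1, 2): 0.

0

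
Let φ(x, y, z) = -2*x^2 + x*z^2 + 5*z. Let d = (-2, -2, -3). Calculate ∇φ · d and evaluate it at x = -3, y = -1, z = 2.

∂φ/∂x = -4*x + z^2
∂φ/∂y = 0
∂φ/∂z = 2*x*z + 5
∇φ at (-3, -1, 2) = (16, 0, -7)
∇φ · d = (16)(-2) + (0)(-2) + (-7)(-3) = -11

-11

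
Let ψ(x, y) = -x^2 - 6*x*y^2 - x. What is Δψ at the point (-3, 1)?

34

∂²ψ/∂x² = -2
∂²ψ/∂y² = -12*x
∇²ψ = -12*x - 2
At (-3, 1): 34.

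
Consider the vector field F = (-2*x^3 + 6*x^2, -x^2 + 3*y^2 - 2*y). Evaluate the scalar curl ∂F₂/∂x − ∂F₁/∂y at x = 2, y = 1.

-4

∂F₂/∂x = -2*x
∂F₁/∂y = 0
Scalar curl = -2*x
At (2, 1): -4.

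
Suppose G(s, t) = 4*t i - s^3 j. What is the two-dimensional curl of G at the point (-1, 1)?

-7

∂G₂/∂s = -3*s^2
∂G₁/∂t = 4
Scalar curl = -3*s^2 - 4
At (-1, 1): -7.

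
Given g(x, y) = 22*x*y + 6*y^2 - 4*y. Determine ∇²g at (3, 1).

∂²g/∂x² = 0
∂²g/∂y² = 12
∇²g = 12
At (3, 1): 12.

12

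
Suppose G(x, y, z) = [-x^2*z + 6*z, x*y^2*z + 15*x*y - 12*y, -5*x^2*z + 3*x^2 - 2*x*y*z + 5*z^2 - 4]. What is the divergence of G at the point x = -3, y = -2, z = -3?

-198

∂G₁/∂x = -2*x*z
∂G₂/∂y = 2*x*y*z + 15*x - 12
∂G₃/∂z = -5*x^2 - 2*x*y + 10*z
∇·G = -5*x^2 + 2*x*y*z - 2*x*y - 2*x*z + 15*x + 10*z - 12
At (-3, -2, -3): -198.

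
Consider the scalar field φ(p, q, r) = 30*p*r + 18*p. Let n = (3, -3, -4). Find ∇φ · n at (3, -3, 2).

∂φ/∂p = 30*r + 18
∂φ/∂q = 0
∂φ/∂r = 30*p
∇φ at (3, -3, 2) = (78, 0, 90)
∇φ · n = (78)(3) + (0)(-3) + (90)(-4) = -126

-126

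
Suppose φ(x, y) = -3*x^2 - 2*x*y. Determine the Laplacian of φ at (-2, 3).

-6

∂²φ/∂x² = -6
∂²φ/∂y² = 0
∇²φ = -6
At (-2, 3): -6.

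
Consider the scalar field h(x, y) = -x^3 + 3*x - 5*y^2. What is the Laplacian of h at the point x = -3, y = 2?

8

∂²h/∂x² = -6*x
∂²h/∂y² = -10
∇²h = -6*x - 10
At (-3, 2): 8.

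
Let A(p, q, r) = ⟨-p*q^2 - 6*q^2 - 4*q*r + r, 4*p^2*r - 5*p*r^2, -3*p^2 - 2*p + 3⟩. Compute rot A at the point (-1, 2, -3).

(∇×A)₁ = ∂A₃/∂q − ∂A₂/∂r = -4*p^2 + 10*p*r
(∇×A)₂ = ∂A₁/∂r − ∂A₃/∂p = 6*p - 4*q + 3
(∇×A)₃ = ∂A₂/∂p − ∂A₁/∂q = 2*p*q + 8*p*r + 12*q - 5*r^2 + 4*r
∇×A = (-4*p^2 + 10*p*r, 6*p - 4*q + 3, 2*p*q + 8*p*r + 12*q - 5*r^2 + 4*r)
At (-1, 2, -3): (26, -11, -13).

(26, -11, -13)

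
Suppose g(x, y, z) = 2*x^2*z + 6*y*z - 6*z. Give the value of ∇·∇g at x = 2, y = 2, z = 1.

∂²g/∂x² = 4*z
∂²g/∂y² = 0
∂²g/∂z² = 0
∇²g = 4*z
At (2, 2, 1): 4.

4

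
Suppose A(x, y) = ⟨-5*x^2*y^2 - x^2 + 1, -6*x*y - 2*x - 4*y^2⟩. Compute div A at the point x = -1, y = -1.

∂A₁/∂x = -10*x*y^2 - 2*x
∂A₂/∂y = -6*x - 8*y
∇·A = -10*x*y^2 - 8*x - 8*y
At (-1, -1): 26.

26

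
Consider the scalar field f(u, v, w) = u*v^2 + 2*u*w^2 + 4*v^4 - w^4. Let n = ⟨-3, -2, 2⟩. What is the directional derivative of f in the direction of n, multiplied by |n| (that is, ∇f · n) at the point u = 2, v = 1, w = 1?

∂f/∂u = v^2 + 2*w^2
∂f/∂v = 2*u*v + 16*v^3
∂f/∂w = 4*u*w - 4*w^3
∇f at (2, 1, 1) = (3, 20, 4)
∇f · n = (3)(-3) + (20)(-2) + (4)(2) = -41

-41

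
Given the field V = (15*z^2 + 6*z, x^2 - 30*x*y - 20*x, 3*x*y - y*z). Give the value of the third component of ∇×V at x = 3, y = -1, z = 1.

16

(∇×V)_3 = ∂V₂/∂x − ∂V₁/∂y
= 2*x - 30*y - 20 − (0)
= 2*x - 30*y - 20
At (3, -1, 1): 16.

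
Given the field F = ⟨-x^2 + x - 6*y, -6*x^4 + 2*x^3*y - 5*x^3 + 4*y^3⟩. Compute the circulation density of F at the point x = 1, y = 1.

-27

∂F₂/∂x = -24*x^3 + 6*x^2*y - 15*x^2
∂F₁/∂y = -6
Scalar curl = -24*x^3 + 6*x^2*y - 15*x^2 + 6
At (1, 1): -27.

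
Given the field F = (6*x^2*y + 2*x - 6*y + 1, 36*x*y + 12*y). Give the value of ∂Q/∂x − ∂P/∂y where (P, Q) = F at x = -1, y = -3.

∂F₂/∂x = 36*y
∂F₁/∂y = 6*x^2 - 6
Scalar curl = -6*x^2 + 36*y + 6
At (-1, -3): -108.

-108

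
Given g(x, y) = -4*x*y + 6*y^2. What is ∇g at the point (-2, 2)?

(-8, 32)

∂g/∂x = -4*y
∂g/∂y = -4*x + 12*y
∇g = (-4*y, -4*x + 12*y)
At (-2, 2): (-8, 32).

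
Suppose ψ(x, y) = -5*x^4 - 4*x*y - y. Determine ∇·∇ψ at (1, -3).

∂²ψ/∂x² = -60*x^2
∂²ψ/∂y² = 0
∇²ψ = -60*x^2
At (1, -3): -60.

-60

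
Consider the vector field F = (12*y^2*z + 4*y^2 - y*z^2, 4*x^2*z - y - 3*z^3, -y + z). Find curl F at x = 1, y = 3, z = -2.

(31, 120, 108)

(∇×F)₁ = ∂F₃/∂y − ∂F₂/∂z = -4*x^2 + 9*z^2 - 1
(∇×F)₂ = ∂F₁/∂z − ∂F₃/∂x = 12*y^2 - 2*y*z
(∇×F)₃ = ∂F₂/∂x − ∂F₁/∂y = 8*x*z - 24*y*z - 8*y + z^2
∇×F = (-4*x^2 + 9*z^2 - 1, 12*y^2 - 2*y*z, 8*x*z - 24*y*z - 8*y + z^2)
At (1, 3, -2): (31, 120, 108).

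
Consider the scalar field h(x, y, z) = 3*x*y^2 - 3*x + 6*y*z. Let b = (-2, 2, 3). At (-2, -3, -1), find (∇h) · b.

-42

∂h/∂x = 3*y^2 - 3
∂h/∂y = 6*x*y + 6*z
∂h/∂z = 6*y
∇h at (-2, -3, -1) = (24, 30, -18)
∇h · b = (24)(-2) + (30)(2) + (-18)(3) = -42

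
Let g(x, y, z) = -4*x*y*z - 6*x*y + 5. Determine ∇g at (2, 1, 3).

(-18, -36, -8)

∂g/∂x = -4*y*z - 6*y
∂g/∂y = -4*x*z - 6*x
∂g/∂z = -4*x*y
∇g = (-4*y*z - 6*y, -4*x*z - 6*x, -4*x*y)
At (2, 1, 3): (-18, -36, -8).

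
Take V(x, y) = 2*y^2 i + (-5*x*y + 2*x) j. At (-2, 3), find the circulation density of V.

∂V₂/∂x = -5*y + 2
∂V₁/∂y = 4*y
Scalar curl = -9*y + 2
At (-2, 3): -25.

-25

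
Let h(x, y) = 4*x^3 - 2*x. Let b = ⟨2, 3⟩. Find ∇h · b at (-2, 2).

92

∂h/∂x = 12*x^2 - 2
∂h/∂y = 0
∇h at (-2, 2) = (46, 0)
∇h · b = (46)(2) + (0)(3) = 92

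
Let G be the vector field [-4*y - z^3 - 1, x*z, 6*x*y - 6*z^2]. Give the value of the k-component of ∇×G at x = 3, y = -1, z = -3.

(∇×G)_3 = ∂G₂/∂x − ∂G₁/∂y
= z − (-4)
= z + 4
At (3, -1, -3): 1.

1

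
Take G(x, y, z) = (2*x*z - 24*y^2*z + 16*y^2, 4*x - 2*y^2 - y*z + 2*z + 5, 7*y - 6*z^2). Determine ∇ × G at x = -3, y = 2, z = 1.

(7, -102, 36)

(∇×G)₁ = ∂G₃/∂y − ∂G₂/∂z = y + 5
(∇×G)₂ = ∂G₁/∂z − ∂G₃/∂x = 2*x - 24*y^2
(∇×G)₃ = ∂G₂/∂x − ∂G₁/∂y = 48*y*z - 32*y + 4
∇×G = (y + 5, 2*x - 24*y^2, 48*y*z - 32*y + 4)
At (-3, 2, 1): (7, -102, 36).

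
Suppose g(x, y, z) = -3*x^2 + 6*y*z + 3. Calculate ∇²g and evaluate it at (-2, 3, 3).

-6

∂²g/∂x² = -6
∂²g/∂y² = 0
∂²g/∂z² = 0
∇²g = -6
At (-2, 3, 3): -6.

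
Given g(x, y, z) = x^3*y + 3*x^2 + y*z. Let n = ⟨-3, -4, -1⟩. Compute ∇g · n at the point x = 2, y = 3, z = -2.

∂g/∂x = 3*x^2*y + 6*x
∂g/∂y = x^3 + z
∂g/∂z = y
∇g at (2, 3, -2) = (48, 6, 3)
∇g · n = (48)(-3) + (6)(-4) + (3)(-1) = -171

-171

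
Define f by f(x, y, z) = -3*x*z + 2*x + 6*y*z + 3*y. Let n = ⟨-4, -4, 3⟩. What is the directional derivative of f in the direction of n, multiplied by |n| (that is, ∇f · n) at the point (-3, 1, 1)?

13

∂f/∂x = -3*z + 2
∂f/∂y = 6*z + 3
∂f/∂z = -3*x + 6*y
∇f at (-3, 1, 1) = (-1, 9, 15)
∇f · n = (-1)(-4) + (9)(-4) + (15)(3) = 13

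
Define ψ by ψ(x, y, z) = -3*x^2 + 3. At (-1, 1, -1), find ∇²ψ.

∂²ψ/∂x² = -6
∂²ψ/∂y² = 0
∂²ψ/∂z² = 0
∇²ψ = -6
At (-1, 1, -1): -6.

-6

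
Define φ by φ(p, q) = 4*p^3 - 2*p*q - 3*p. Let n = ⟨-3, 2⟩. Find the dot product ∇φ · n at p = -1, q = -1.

∂φ/∂p = 12*p^2 - 2*q - 3
∂φ/∂q = -2*p
∇φ at (-1, -1) = (11, 2)
∇φ · n = (11)(-3) + (2)(2) = -29

-29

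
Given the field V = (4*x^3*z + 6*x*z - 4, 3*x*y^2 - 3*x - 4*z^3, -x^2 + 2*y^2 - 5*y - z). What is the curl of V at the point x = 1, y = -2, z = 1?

(-1, 12, 9)

(∇×V)₁ = ∂V₃/∂y − ∂V₂/∂z = 4*y + 12*z^2 - 5
(∇×V)₂ = ∂V₁/∂z − ∂V₃/∂x = 4*x^3 + 8*x
(∇×V)₃ = ∂V₂/∂x − ∂V₁/∂y = 3*y^2 - 3
∇×V = (4*y + 12*z^2 - 5, 4*x^3 + 8*x, 3*y^2 - 3)
At (1, -2, 1): (-1, 12, 9).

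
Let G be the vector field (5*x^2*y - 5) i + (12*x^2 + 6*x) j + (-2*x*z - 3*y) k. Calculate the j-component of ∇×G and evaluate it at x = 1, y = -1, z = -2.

-4

(∇×G)_2 = ∂G₁/∂z − ∂G₃/∂x
= 0 − (-2*z)
= 2*z
At (1, -1, -2): -4.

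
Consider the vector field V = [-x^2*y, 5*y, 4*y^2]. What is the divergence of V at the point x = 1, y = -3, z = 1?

∂V₁/∂x = -2*x*y
∂V₂/∂y = 5
∂V₃/∂z = 0
∇·V = -2*x*y + 5
At (1, -3, 1): 11.

11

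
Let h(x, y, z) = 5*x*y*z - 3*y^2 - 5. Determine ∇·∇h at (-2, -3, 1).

-6

∂²h/∂x² = 0
∂²h/∂y² = -6
∂²h/∂z² = 0
∇²h = -6
At (-2, -3, 1): -6.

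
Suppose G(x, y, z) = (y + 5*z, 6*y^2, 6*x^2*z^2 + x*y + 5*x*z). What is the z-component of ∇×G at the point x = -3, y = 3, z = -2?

-1

(∇×G)_3 = ∂G₂/∂x − ∂G₁/∂y
= 0 − (1)
= -1
At (-3, 3, -2): -1.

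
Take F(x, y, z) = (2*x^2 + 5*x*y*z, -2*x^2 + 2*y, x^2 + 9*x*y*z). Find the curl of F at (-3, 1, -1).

(27, 0, -3)

(∇×F)₁ = ∂F₃/∂y − ∂F₂/∂z = 9*x*z
(∇×F)₂ = ∂F₁/∂z − ∂F₃/∂x = 5*x*y - 2*x - 9*y*z
(∇×F)₃ = ∂F₂/∂x − ∂F₁/∂y = -5*x*z - 4*x
∇×F = (9*x*z, 5*x*y - 2*x - 9*y*z, -5*x*z - 4*x)
At (-3, 1, -1): (27, 0, -3).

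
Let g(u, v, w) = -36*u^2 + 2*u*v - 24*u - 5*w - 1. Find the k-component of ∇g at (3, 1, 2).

-5

(∇g)_3 = ∂g/∂w = -5
At (3, 1, 2): -5.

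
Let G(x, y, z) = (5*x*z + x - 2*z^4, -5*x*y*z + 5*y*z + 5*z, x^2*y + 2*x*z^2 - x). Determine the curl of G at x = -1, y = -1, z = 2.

(∇×G)₁ = ∂G₃/∂y − ∂G₂/∂z = x^2 + 5*x*y - 5*y - 5
(∇×G)₂ = ∂G₁/∂z − ∂G₃/∂x = -2*x*y + 5*x - 8*z^3 - 2*z^2 + 1
(∇×G)₃ = ∂G₂/∂x − ∂G₁/∂y = -5*y*z
∇×G = (x^2 + 5*x*y - 5*y - 5, -2*x*y + 5*x - 8*z^3 - 2*z^2 + 1, -5*y*z)
At (-1, -1, 2): (6, -78, 10).

(6, -78, 10)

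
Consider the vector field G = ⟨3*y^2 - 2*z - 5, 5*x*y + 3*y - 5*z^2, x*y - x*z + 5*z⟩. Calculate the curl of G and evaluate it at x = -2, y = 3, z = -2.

(-22, -7, -3)

(∇×G)₁ = ∂G₃/∂y − ∂G₂/∂z = x + 10*z
(∇×G)₂ = ∂G₁/∂z − ∂G₃/∂x = -y + z - 2
(∇×G)₃ = ∂G₂/∂x − ∂G₁/∂y = -y
∇×G = (x + 10*z, -y + z - 2, -y)
At (-2, 3, -2): (-22, -7, -3).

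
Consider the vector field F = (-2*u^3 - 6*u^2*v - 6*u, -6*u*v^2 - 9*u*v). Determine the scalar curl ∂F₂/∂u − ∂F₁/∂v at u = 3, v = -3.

∂F₂/∂u = -6*v^2 - 9*v
∂F₁/∂v = -6*u^2
Scalar curl = 6*u^2 - 6*v^2 - 9*v
At (3, -3): 27.

27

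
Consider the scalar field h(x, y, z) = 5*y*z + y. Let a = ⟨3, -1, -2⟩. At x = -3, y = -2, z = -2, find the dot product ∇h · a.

29

∂h/∂x = 0
∂h/∂y = 5*z + 1
∂h/∂z = 5*y
∇h at (-3, -2, -2) = (0, -9, -10)
∇h · a = (0)(3) + (-9)(-1) + (-10)(-2) = 29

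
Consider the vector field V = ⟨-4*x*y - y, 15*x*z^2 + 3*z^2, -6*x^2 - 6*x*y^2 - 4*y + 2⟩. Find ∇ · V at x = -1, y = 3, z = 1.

-12

∂V₁/∂x = -4*y
∂V₂/∂y = 0
∂V₃/∂z = 0
∇·V = -4*y
At (-1, 3, 1): -12.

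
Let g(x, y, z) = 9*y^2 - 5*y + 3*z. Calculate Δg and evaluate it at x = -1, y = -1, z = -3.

18

∂²g/∂x² = 0
∂²g/∂y² = 18
∂²g/∂z² = 0
∇²g = 18
At (-1, -1, -3): 18.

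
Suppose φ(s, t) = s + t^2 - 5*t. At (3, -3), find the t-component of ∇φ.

-11

(∇φ)_2 = ∂φ/∂t = 2*t - 5
At (3, -3): -11.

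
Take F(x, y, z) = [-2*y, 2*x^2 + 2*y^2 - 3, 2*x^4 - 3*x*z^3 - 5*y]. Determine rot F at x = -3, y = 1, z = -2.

(-5, 192, -10)

(∇×F)₁ = ∂F₃/∂y − ∂F₂/∂z = -5
(∇×F)₂ = ∂F₁/∂z − ∂F₃/∂x = -8*x^3 + 3*z^3
(∇×F)₃ = ∂F₂/∂x − ∂F₁/∂y = 4*x + 2
∇×F = (-5, -8*x^3 + 3*z^3, 4*x + 2)
At (-3, 1, -2): (-5, 192, -10).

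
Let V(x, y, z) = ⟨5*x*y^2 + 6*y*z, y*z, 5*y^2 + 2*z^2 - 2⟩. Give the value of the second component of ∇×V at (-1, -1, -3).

-6

(∇×V)_2 = ∂V₁/∂z − ∂V₃/∂x
= 6*y − (0)
= 6*y
At (-1, -1, -3): -6.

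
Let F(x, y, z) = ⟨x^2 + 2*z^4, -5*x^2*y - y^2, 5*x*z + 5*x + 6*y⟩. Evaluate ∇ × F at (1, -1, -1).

(∇×F)₁ = ∂F₃/∂y − ∂F₂/∂z = 6
(∇×F)₂ = ∂F₁/∂z − ∂F₃/∂x = 8*z^3 - 5*z - 5
(∇×F)₃ = ∂F₂/∂x − ∂F₁/∂y = -10*x*y
∇×F = (6, 8*z^3 - 5*z - 5, -10*x*y)
At (1, -1, -1): (6, -8, 10).

(6, -8, 10)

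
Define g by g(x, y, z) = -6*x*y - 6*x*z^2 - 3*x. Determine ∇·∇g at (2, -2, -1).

-24

∂²g/∂x² = 0
∂²g/∂y² = 0
∂²g/∂z² = -12*x
∇²g = -12*x
At (2, -2, -1): -24.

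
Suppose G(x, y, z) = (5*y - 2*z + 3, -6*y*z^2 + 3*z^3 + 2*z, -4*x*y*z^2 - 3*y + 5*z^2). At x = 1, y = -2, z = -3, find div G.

-132

∂G₁/∂x = 0
∂G₂/∂y = -6*z^2
∂G₃/∂z = -8*x*y*z + 10*z
∇·G = -8*x*y*z - 6*z^2 + 10*z
At (1, -2, -3): -132.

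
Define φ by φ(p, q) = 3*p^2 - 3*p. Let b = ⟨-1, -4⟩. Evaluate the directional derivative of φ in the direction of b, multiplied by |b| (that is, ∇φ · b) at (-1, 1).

9

∂φ/∂p = 6*p - 3
∂φ/∂q = 0
∇φ at (-1, 1) = (-9, 0)
∇φ · b = (-9)(-1) + (0)(-4) = 9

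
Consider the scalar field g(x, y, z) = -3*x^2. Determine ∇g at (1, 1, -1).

(-6, 0, 0)

∂g/∂x = -6*x
∂g/∂y = 0
∂g/∂z = 0
∇g = (-6*x, 0, 0)
At (1, 1, -1): (-6, 0, 0).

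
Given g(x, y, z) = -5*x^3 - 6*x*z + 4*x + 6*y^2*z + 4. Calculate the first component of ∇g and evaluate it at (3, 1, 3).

-149

(∇g)_1 = ∂g/∂x = -15*x^2 - 6*z + 4
At (3, 1, 3): -149.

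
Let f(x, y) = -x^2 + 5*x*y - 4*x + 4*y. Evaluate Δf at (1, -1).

∂²f/∂x² = -2
∂²f/∂y² = 0
∇²f = -2
At (1, -1): -2.

-2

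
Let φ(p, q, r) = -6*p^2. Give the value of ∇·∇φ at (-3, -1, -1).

-12

∂²φ/∂p² = -12
∂²φ/∂q² = 0
∂²φ/∂r² = 0
∇²φ = -12
At (-3, -1, -1): -12.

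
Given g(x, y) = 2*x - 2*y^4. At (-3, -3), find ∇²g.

-216

∂²g/∂x² = 0
∂²g/∂y² = -24*y^2
∇²g = -24*y^2
At (-3, -3): -216.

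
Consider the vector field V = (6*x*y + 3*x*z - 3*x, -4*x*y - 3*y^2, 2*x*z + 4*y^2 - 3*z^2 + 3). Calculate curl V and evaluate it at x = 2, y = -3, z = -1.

(-24, 8, 0)

(∇×V)₁ = ∂V₃/∂y − ∂V₂/∂z = 8*y
(∇×V)₂ = ∂V₁/∂z − ∂V₃/∂x = 3*x - 2*z
(∇×V)₃ = ∂V₂/∂x − ∂V₁/∂y = -6*x - 4*y
∇×V = (8*y, 3*x - 2*z, -6*x - 4*y)
At (2, -3, -1): (-24, 8, 0).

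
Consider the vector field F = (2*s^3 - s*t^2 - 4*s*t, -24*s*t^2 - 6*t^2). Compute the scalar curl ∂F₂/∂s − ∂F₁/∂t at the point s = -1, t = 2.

-104

∂F₂/∂s = -24*t^2
∂F₁/∂t = -2*s*t - 4*s
Scalar curl = 2*s*t + 4*s - 24*t^2
At (-1, 2): -104.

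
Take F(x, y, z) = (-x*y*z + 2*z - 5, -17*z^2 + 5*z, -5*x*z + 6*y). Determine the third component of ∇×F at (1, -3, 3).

3

(∇×F)_3 = ∂F₂/∂x − ∂F₁/∂y
= 0 − (-x*z)
= x*z
At (1, -3, 3): 3.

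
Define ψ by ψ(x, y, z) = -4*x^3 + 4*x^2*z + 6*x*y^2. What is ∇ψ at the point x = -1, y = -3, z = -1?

(50, 36, 4)

∂ψ/∂x = -12*x^2 + 8*x*z + 6*y^2
∂ψ/∂y = 12*x*y
∂ψ/∂z = 4*x^2
∇ψ = (-12*x^2 + 8*x*z + 6*y^2, 12*x*y, 4*x^2)
At (-1, -3, -1): (50, 36, 4).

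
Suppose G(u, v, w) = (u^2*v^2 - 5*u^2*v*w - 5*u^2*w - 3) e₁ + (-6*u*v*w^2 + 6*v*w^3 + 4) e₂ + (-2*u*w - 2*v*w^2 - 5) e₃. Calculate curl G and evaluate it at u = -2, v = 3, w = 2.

(-368, -76, -56)

(∇×G)₁ = ∂G₃/∂v − ∂G₂/∂w = 12*u*v*w - 18*v*w^2 - 2*w^2
(∇×G)₂ = ∂G₁/∂w − ∂G₃/∂u = -5*u^2*v - 5*u^2 + 2*w
(∇×G)₃ = ∂G₂/∂u − ∂G₁/∂v = -2*u^2*v + 5*u^2*w - 6*v*w^2
∇×G = (12*u*v*w - 18*v*w^2 - 2*w^2, -5*u^2*v - 5*u^2 + 2*w, -2*u^2*v + 5*u^2*w - 6*v*w^2)
At (-2, 3, 2): (-368, -76, -56).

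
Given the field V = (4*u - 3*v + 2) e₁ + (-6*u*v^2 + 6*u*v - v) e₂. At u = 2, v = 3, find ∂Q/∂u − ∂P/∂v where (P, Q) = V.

∂V₂/∂u = -6*v^2 + 6*v
∂V₁/∂v = -3
Scalar curl = -6*v^2 + 6*v + 3
At (2, 3): -33.

-33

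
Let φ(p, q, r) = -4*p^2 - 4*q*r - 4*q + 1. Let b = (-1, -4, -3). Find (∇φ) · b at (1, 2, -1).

∂φ/∂p = -8*p
∂φ/∂q = -4*r - 4
∂φ/∂r = -4*q
∇φ at (1, 2, -1) = (-8, 0, -8)
∇φ · b = (-8)(-1) + (0)(-4) + (-8)(-3) = 32

32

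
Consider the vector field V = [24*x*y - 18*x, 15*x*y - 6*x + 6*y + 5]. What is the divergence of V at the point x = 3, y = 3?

105

∂V₁/∂x = 24*y - 18
∂V₂/∂y = 15*x + 6
∇·V = 15*x + 24*y - 12
At (3, 3): 105.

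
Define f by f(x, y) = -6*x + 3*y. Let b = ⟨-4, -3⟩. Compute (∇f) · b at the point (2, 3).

∂f/∂x = -6
∂f/∂y = 3
∇f at (2, 3) = (-6, 3)
∇f · b = (-6)(-4) + (3)(-3) = 15

15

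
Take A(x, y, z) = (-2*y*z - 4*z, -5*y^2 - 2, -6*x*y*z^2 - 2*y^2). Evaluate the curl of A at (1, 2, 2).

(-32, 40, 4)

(∇×A)₁ = ∂A₃/∂y − ∂A₂/∂z = -6*x*z^2 - 4*y
(∇×A)₂ = ∂A₁/∂z − ∂A₃/∂x = 6*y*z^2 - 2*y - 4
(∇×A)₃ = ∂A₂/∂x − ∂A₁/∂y = 2*z
∇×A = (-6*x*z^2 - 4*y, 6*y*z^2 - 2*y - 4, 2*z)
At (1, 2, 2): (-32, 40, 4).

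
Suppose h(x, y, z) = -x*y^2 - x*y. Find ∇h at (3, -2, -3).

(-2, 9, 0)

∂h/∂x = -y^2 - y
∂h/∂y = -2*x*y - x
∂h/∂z = 0
∇h = (-y^2 - y, -2*x*y - x, 0)
At (3, -2, -3): (-2, 9, 0).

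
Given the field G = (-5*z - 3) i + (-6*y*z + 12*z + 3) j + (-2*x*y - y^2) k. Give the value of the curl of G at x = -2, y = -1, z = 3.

(∇×G)₁ = ∂G₃/∂y − ∂G₂/∂z = -2*x + 4*y - 12
(∇×G)₂ = ∂G₁/∂z − ∂G₃/∂x = 2*y - 5
(∇×G)₃ = ∂G₂/∂x − ∂G₁/∂y = 0
∇×G = (-2*x + 4*y - 12, 2*y - 5, 0)
At (-2, -1, 3): (-12, -7, 0).

(-12, -7, 0)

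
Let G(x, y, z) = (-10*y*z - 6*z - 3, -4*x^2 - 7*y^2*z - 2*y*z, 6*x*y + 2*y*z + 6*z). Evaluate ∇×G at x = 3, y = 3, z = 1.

(89, -54, -14)

(∇×G)₁ = ∂G₃/∂y − ∂G₂/∂z = 6*x + 7*y^2 + 2*y + 2*z
(∇×G)₂ = ∂G₁/∂z − ∂G₃/∂x = -16*y - 6
(∇×G)₃ = ∂G₂/∂x − ∂G₁/∂y = -8*x + 10*z
∇×G = (6*x + 7*y^2 + 2*y + 2*z, -16*y - 6, -8*x + 10*z)
At (3, 3, 1): (89, -54, -14).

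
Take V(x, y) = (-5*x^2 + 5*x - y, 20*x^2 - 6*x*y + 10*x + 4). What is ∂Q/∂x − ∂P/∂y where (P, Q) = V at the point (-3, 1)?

∂V₂/∂x = 40*x - 6*y + 10
∂V₁/∂y = -1
Scalar curl = 40*x - 6*y + 11
At (-3, 1): -115.

-115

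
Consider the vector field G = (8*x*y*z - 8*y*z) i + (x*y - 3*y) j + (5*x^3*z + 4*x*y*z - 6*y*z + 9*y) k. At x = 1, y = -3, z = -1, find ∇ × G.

(11, 3, -3)

(∇×G)₁ = ∂G₃/∂y − ∂G₂/∂z = 4*x*z - 6*z + 9
(∇×G)₂ = ∂G₁/∂z − ∂G₃/∂x = -15*x^2*z + 8*x*y - 4*y*z - 8*y
(∇×G)₃ = ∂G₂/∂x − ∂G₁/∂y = -8*x*z + y + 8*z
∇×G = (4*x*z - 6*z + 9, -15*x^2*z + 8*x*y - 4*y*z - 8*y, -8*x*z + y + 8*z)
At (1, -3, -1): (11, 3, -3).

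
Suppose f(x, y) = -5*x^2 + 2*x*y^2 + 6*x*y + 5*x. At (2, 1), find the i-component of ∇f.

-7

(∇f)_1 = ∂f/∂x = -10*x + 2*y^2 + 6*y + 5
At (2, 1): -7.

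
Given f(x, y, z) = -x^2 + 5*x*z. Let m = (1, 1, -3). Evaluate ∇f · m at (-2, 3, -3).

∂f/∂x = -2*x + 5*z
∂f/∂y = 0
∂f/∂z = 5*x
∇f at (-2, 3, -3) = (-11, 0, -10)
∇f · m = (-11)(1) + (0)(1) + (-10)(-3) = 19

19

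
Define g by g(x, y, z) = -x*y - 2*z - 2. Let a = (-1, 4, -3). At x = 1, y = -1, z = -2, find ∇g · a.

∂g/∂x = -y
∂g/∂y = -x
∂g/∂z = -2
∇g at (1, -1, -2) = (1, -1, -2)
∇g · a = (1)(-1) + (-1)(4) + (-2)(-3) = 1

1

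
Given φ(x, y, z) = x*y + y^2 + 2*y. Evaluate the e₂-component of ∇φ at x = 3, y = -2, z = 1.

(∇φ)_2 = ∂φ/∂y = x + 2*y + 2
At (3, -2, 1): 1.

1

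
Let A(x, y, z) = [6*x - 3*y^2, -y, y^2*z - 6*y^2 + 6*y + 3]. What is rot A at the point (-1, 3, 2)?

(-18, 0, 18)

(∇×A)₁ = ∂A₃/∂y − ∂A₂/∂z = 2*y*z - 12*y + 6
(∇×A)₂ = ∂A₁/∂z − ∂A₃/∂x = 0
(∇×A)₃ = ∂A₂/∂x − ∂A₁/∂y = 6*y
∇×A = (2*y*z - 12*y + 6, 0, 6*y)
At (-1, 3, 2): (-18, 0, 18).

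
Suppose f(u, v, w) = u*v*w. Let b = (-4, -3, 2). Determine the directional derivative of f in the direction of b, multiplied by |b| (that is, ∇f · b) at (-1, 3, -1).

∂f/∂u = v*w
∂f/∂v = u*w
∂f/∂w = u*v
∇f at (-1, 3, -1) = (-3, 1, -3)
∇f · b = (-3)(-4) + (1)(-3) + (-3)(2) = 3

3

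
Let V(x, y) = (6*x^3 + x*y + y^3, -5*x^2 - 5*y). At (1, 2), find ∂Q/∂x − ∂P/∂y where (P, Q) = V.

-23

∂V₂/∂x = -10*x
∂V₁/∂y = x + 3*y^2
Scalar curl = -11*x - 3*y^2
At (1, 2): -23.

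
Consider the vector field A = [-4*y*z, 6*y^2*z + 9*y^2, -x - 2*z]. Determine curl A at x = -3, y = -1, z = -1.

(∇×A)₁ = ∂A₃/∂y − ∂A₂/∂z = -6*y^2
(∇×A)₂ = ∂A₁/∂z − ∂A₃/∂x = -4*y + 1
(∇×A)₃ = ∂A₂/∂x − ∂A₁/∂y = 4*z
∇×A = (-6*y^2, -4*y + 1, 4*z)
At (-3, -1, -1): (-6, 5, -4).

(-6, 5, -4)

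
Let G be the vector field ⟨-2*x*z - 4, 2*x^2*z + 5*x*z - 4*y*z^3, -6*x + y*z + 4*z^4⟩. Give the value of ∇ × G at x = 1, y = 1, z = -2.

(39, 4, -18)

(∇×G)₁ = ∂G₃/∂y − ∂G₂/∂z = -2*x^2 - 5*x + 12*y*z^2 + z
(∇×G)₂ = ∂G₁/∂z − ∂G₃/∂x = -2*x + 6
(∇×G)₃ = ∂G₂/∂x − ∂G₁/∂y = 4*x*z + 5*z
∇×G = (-2*x^2 - 5*x + 12*y*z^2 + z, -2*x + 6, 4*x*z + 5*z)
At (1, 1, -2): (39, 4, -18).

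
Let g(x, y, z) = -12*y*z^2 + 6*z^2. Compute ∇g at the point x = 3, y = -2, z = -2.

∂g/∂x = 0
∂g/∂y = -12*z^2
∂g/∂z = -24*y*z + 12*z
∇g = (0, -12*z^2, -24*y*z + 12*z)
At (3, -2, -2): (0, -48, -120).

(0, -48, -120)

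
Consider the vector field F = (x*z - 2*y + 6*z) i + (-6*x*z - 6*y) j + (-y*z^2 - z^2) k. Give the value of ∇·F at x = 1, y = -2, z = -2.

-12

∂F₁/∂x = z
∂F₂/∂y = -6
∂F₃/∂z = -2*y*z - 2*z
∇·F = -2*y*z - z - 6
At (1, -2, -2): -12.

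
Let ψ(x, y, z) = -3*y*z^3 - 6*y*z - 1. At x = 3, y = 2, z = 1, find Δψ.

-36

∂²ψ/∂x² = 0
∂²ψ/∂y² = 0
∂²ψ/∂z² = -18*y*z
∇²ψ = -18*y*z
At (3, 2, 1): -36.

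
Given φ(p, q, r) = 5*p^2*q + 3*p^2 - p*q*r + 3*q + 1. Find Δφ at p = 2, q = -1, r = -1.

-4

∂²φ/∂p² = 2*(5*q + 3)
∂²φ/∂q² = 0
∂²φ/∂r² = 0
∇²φ = 10*q + 6
At (2, -1, -1): -4.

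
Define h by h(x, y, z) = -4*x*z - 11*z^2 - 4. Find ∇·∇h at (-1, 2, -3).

∂²h/∂x² = 0
∂²h/∂y² = 0
∂²h/∂z² = -22
∇²h = -22
At (-1, 2, -3): -22.

-22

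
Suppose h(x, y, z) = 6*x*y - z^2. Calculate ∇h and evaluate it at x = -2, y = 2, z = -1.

(12, -12, 2)

∂h/∂x = 6*y
∂h/∂y = 6*x
∂h/∂z = -2*z
∇h = (6*y, 6*x, -2*z)
At (-2, 2, -1): (12, -12, 2).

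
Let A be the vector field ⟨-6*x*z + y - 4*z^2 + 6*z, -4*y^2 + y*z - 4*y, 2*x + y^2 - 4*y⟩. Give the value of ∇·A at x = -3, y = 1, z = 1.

∂A₁/∂x = -6*z
∂A₂/∂y = -8*y + z - 4
∂A₃/∂z = 0
∇·A = -8*y - 5*z - 4
At (-3, 1, 1): -17.

-17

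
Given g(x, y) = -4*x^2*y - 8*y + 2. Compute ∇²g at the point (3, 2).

-16

∂²g/∂x² = -8*y
∂²g/∂y² = 0
∇²g = -8*y
At (3, 2): -16.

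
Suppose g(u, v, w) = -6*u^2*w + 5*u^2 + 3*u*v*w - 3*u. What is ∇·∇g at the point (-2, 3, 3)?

-26

∂²g/∂u² = 2*(-6*w + 5)
∂²g/∂v² = 0
∂²g/∂w² = 0
∇²g = -12*w + 10
At (-2, 3, 3): -26.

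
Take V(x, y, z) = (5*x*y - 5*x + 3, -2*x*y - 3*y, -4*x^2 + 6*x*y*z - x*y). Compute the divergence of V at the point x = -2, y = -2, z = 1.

∂V₁/∂x = 5*y - 5
∂V₂/∂y = -2*x - 3
∂V₃/∂z = 6*x*y
∇·V = 6*x*y - 2*x + 5*y - 8
At (-2, -2, 1): 10.

10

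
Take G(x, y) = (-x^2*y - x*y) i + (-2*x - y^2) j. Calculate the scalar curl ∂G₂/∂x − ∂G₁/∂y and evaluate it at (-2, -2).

∂G₂/∂x = -2
∂G₁/∂y = -x^2 - x
Scalar curl = x^2 + x - 2
At (-2, -2): 0.

0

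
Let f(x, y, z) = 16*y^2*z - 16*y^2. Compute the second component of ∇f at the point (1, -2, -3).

(∇f)_2 = ∂f/∂y = 32*y*z - 32*y
At (1, -2, -3): 256.

256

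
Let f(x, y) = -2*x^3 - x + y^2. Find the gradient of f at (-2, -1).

∂f/∂x = -6*x^2 - 1
∂f/∂y = 2*y
∇f = (-6*x^2 - 1, 2*y)
At (-2, -1): (-25, -2).

(-25, -2)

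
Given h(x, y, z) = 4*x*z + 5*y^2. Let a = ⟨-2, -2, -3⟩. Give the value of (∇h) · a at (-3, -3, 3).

∂h/∂x = 4*z
∂h/∂y = 10*y
∂h/∂z = 4*x
∇h at (-3, -3, 3) = (12, -30, -12)
∇h · a = (12)(-2) + (-30)(-2) + (-12)(-3) = 72

72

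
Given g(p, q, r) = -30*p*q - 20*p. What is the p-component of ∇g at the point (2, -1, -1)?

(∇g)_1 = ∂g/∂p = -30*q - 20
At (2, -1, -1): 10.

10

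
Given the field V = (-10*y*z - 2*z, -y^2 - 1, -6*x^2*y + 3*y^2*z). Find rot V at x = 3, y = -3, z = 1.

(-72, -80, 10)

(∇×V)₁ = ∂V₃/∂y − ∂V₂/∂z = -6*x^2 + 6*y*z
(∇×V)₂ = ∂V₁/∂z − ∂V₃/∂x = 12*x*y - 10*y - 2
(∇×V)₃ = ∂V₂/∂x − ∂V₁/∂y = 10*z
∇×V = (-6*x^2 + 6*y*z, 12*x*y - 10*y - 2, 10*z)
At (3, -3, 1): (-72, -80, 10).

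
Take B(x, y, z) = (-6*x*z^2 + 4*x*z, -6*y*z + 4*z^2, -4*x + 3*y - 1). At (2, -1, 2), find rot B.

(-19, -36, 0)

(∇×B)₁ = ∂B₃/∂y − ∂B₂/∂z = 6*y - 8*z + 3
(∇×B)₂ = ∂B₁/∂z − ∂B₃/∂x = -12*x*z + 4*x + 4
(∇×B)₃ = ∂B₂/∂x − ∂B₁/∂y = 0
∇×B = (6*y - 8*z + 3, -12*x*z + 4*x + 4, 0)
At (2, -1, 2): (-19, -36, 0).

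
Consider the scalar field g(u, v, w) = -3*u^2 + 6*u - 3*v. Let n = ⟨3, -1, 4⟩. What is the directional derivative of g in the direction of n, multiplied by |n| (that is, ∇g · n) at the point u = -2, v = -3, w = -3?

57

∂g/∂u = -6*u + 6
∂g/∂v = -3
∂g/∂w = 0
∇g at (-2, -3, -3) = (18, -3, 0)
∇g · n = (18)(3) + (-3)(-1) + (0)(4) = 57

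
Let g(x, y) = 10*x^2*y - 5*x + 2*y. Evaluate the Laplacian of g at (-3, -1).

-20

∂²g/∂x² = 20*y
∂²g/∂y² = 0
∇²g = 20*y
At (-3, -1): -20.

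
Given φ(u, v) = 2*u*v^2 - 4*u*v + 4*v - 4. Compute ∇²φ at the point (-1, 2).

∂²φ/∂u² = 0
∂²φ/∂v² = 4*u
∇²φ = 4*u
At (-1, 2): -4.

-4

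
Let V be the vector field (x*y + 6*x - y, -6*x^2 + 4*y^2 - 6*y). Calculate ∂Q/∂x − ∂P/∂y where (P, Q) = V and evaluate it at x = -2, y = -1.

27

∂V₂/∂x = -12*x
∂V₁/∂y = x - 1
Scalar curl = -13*x + 1
At (-2, -1): 27.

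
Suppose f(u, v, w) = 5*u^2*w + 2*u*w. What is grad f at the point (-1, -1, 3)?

∂f/∂u = 10*u*w + 2*w
∂f/∂v = 0
∂f/∂w = 5*u^2 + 2*u
∇f = (10*u*w + 2*w, 0, 5*u^2 + 2*u)
At (-1, -1, 3): (-24, 0, 3).

(-24, 0, 3)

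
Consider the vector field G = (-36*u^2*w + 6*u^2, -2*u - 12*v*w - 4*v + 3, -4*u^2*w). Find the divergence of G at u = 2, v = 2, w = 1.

-152

∂G₁/∂u = -72*u*w + 12*u
∂G₂/∂v = -12*w - 4
∂G₃/∂w = -4*u^2
∇·G = -4*u^2 - 72*u*w + 12*u - 12*w - 4
At (2, 2, 1): -152.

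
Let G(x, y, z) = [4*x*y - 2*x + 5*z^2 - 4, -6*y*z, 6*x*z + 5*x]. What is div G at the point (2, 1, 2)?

2

∂G₁/∂x = 4*y - 2
∂G₂/∂y = -6*z
∂G₃/∂z = 6*x
∇·G = 6*x + 4*y - 6*z - 2
At (2, 1, 2): 2.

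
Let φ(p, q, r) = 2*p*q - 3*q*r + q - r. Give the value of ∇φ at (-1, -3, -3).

(-6, 8, 8)

∂φ/∂p = 2*q
∂φ/∂q = 2*p - 3*r + 1
∂φ/∂r = -3*q - 1
∇φ = (2*q, 2*p - 3*r + 1, -3*q - 1)
At (-1, -3, -3): (-6, 8, 8).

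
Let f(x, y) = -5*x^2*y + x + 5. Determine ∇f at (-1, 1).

(11, -5)

∂f/∂x = -10*x*y + 1
∂f/∂y = -5*x^2
∇f = (-10*x*y + 1, -5*x^2)
At (-1, 1): (11, -5).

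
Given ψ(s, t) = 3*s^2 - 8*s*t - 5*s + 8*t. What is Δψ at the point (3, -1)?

6

∂²ψ/∂s² = 6
∂²ψ/∂t² = 0
∇²ψ = 6
At (3, -1): 6.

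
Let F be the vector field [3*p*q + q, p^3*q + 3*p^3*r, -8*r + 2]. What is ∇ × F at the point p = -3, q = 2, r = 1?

(81, 0, 143)

(∇×F)₁ = ∂F₃/∂q − ∂F₂/∂r = -3*p^3
(∇×F)₂ = ∂F₁/∂r − ∂F₃/∂p = 0
(∇×F)₃ = ∂F₂/∂p − ∂F₁/∂q = 3*p^2*q + 9*p^2*r - 3*p - 1
∇×F = (-3*p^3, 0, 3*p^2*q + 9*p^2*r - 3*p - 1)
At (-3, 2, 1): (81, 0, 143).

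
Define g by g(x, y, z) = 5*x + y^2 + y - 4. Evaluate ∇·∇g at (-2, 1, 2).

∂²g/∂x² = 0
∂²g/∂y² = 2
∂²g/∂z² = 0
∇²g = 2
At (-2, 1, 2): 2.

2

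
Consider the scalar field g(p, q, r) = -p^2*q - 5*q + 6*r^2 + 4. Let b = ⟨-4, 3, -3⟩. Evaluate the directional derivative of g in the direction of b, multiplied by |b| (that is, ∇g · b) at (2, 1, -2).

61

∂g/∂p = -2*p*q
∂g/∂q = -p^2 - 5
∂g/∂r = 12*r
∇g at (2, 1, -2) = (-4, -9, -24)
∇g · b = (-4)(-4) + (-9)(3) + (-24)(-3) = 61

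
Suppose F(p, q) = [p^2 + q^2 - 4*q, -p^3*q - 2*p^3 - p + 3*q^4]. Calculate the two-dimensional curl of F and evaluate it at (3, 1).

∂F₂/∂p = -3*p^2*q - 6*p^2 - 1
∂F₁/∂q = 2*q - 4
Scalar curl = -3*p^2*q - 6*p^2 - 2*q + 3
At (3, 1): -80.

-80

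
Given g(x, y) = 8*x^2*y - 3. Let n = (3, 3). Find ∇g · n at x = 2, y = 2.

∂g/∂x = 16*x*y
∂g/∂y = 8*x^2
∇g at (2, 2) = (64, 32)
∇g · n = (64)(3) + (32)(3) = 288

288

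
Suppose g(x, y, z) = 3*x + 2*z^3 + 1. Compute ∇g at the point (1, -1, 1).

(3, 0, 6)

∂g/∂x = 3
∂g/∂y = 0
∂g/∂z = 6*z^2
∇g = (3, 0, 6*z^2)
At (1, -1, 1): (3, 0, 6).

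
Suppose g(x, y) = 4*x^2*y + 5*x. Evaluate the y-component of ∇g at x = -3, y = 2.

(∇g)_2 = ∂g/∂y = 4*x^2
At (-3, 2): 36.

36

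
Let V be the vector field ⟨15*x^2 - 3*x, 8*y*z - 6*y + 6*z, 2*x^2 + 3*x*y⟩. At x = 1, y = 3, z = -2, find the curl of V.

(-27, -13, 0)

(∇×V)₁ = ∂V₃/∂y − ∂V₂/∂z = 3*x - 8*y - 6
(∇×V)₂ = ∂V₁/∂z − ∂V₃/∂x = -4*x - 3*y
(∇×V)₃ = ∂V₂/∂x − ∂V₁/∂y = 0
∇×V = (3*x - 8*y - 6, -4*x - 3*y, 0)
At (1, 3, -2): (-27, -13, 0).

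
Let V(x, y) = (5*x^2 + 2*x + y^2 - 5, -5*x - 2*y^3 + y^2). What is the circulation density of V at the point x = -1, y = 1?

-7

∂V₂/∂x = -5
∂V₁/∂y = 2*y
Scalar curl = -2*y - 5
At (-1, 1): -7.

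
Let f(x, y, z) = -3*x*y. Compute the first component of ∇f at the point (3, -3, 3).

9

(∇f)_1 = ∂f/∂x = -3*y
At (3, -3, 3): 9.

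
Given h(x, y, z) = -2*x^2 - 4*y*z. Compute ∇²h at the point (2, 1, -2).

-4

∂²h/∂x² = -4
∂²h/∂y² = 0
∂²h/∂z² = 0
∇²h = -4
At (2, 1, -2): -4.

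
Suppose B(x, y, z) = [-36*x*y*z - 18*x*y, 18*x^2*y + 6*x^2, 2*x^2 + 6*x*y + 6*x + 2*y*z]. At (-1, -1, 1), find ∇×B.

(-4, -32, -30)

(∇×B)₁ = ∂B₃/∂y − ∂B₂/∂z = 6*x + 2*z
(∇×B)₂ = ∂B₁/∂z − ∂B₃/∂x = -36*x*y - 4*x - 6*y - 6
(∇×B)₃ = ∂B₂/∂x − ∂B₁/∂y = 36*x*y + 36*x*z + 30*x
∇×B = (6*x + 2*z, -36*x*y - 4*x - 6*y - 6, 36*x*y + 36*x*z + 30*x)
At (-1, -1, 1): (-4, -32, -30).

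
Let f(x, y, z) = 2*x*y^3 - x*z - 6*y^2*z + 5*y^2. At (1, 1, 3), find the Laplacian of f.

∂²f/∂x² = 0
∂²f/∂y² = 2*(6*x*y - 6*z + 5)
∂²f/∂z² = 0
∇²f = 12*x*y - 12*z + 10
At (1, 1, 3): -14.

-14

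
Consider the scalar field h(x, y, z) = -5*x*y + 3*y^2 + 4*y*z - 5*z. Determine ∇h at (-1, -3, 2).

∂h/∂x = -5*y
∂h/∂y = -5*x + 6*y + 4*z
∂h/∂z = 4*y - 5
∇h = (-5*y, -5*x + 6*y + 4*z, 4*y - 5)
At (-1, -3, 2): (15, -5, -17).

(15, -5, -17)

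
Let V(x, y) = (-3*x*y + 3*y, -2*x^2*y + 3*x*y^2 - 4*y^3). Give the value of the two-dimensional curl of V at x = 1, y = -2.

∂V₂/∂x = -4*x*y + 3*y^2
∂V₁/∂y = -3*x + 3
Scalar curl = -4*x*y + 3*x + 3*y^2 - 3
At (1, -2): 20.

20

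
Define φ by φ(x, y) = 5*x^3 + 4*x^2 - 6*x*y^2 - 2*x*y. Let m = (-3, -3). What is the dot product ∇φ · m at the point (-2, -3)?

216

∂φ/∂x = 15*x^2 + 8*x - 6*y^2 - 2*y
∂φ/∂y = -12*x*y - 2*x
∇φ at (-2, -3) = (-4, -68)
∇φ · m = (-4)(-3) + (-68)(-3) = 216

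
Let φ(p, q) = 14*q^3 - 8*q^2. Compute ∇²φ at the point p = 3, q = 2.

152

∂²φ/∂p² = 0
∂²φ/∂q² = 4*(21*q - 4)
∇²φ = 84*q - 16
At (3, 2): 152.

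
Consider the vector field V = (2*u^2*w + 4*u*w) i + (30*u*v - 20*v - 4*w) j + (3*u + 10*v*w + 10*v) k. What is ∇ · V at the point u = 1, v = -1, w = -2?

-16

∂V₁/∂u = 4*u*w + 4*w
∂V₂/∂v = 30*u - 20
∂V₃/∂w = 10*v
∇·V = 4*u*w + 30*u + 10*v + 4*w - 20
At (1, -1, -2): -16.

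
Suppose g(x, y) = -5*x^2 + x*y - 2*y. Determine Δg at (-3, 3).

∂²g/∂x² = -10
∂²g/∂y² = 0
∇²g = -10
At (-3, 3): -10.

-10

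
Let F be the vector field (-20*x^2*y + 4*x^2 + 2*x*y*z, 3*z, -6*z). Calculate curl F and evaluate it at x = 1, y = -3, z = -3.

(∇×F)₁ = ∂F₃/∂y − ∂F₂/∂z = -3
(∇×F)₂ = ∂F₁/∂z − ∂F₃/∂x = 2*x*y
(∇×F)₃ = ∂F₂/∂x − ∂F₁/∂y = 20*x^2 - 2*x*z
∇×F = (-3, 2*x*y, 20*x^2 - 2*x*z)
At (1, -3, -3): (-3, -6, 26).

(-3, -6, 26)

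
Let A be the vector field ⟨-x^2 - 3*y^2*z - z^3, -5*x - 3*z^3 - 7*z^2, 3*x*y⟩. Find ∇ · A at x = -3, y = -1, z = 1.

6

∂A₁/∂x = -2*x
∂A₂/∂y = 0
∂A₃/∂z = 0
∇·A = -2*x
At (-3, -1, 1): 6.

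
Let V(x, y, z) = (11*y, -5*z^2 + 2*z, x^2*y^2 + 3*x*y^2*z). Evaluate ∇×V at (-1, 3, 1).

(-4, -9, -11)

(∇×V)₁ = ∂V₃/∂y − ∂V₂/∂z = 2*x^2*y + 6*x*y*z + 10*z - 2
(∇×V)₂ = ∂V₁/∂z − ∂V₃/∂x = -2*x*y^2 - 3*y^2*z
(∇×V)₃ = ∂V₂/∂x − ∂V₁/∂y = -11
∇×V = (2*x^2*y + 6*x*y*z + 10*z - 2, -2*x*y^2 - 3*y^2*z, -11)
At (-1, 3, 1): (-4, -9, -11).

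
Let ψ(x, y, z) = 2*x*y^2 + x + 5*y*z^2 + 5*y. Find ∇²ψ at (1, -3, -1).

-26

∂²ψ/∂x² = 0
∂²ψ/∂y² = 4*x
∂²ψ/∂z² = 10*y
∇²ψ = 4*x + 10*y
At (1, -3, -1): -26.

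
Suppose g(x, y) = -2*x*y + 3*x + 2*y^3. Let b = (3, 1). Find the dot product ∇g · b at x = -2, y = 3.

49

∂g/∂x = -2*y + 3
∂g/∂y = -2*x + 6*y^2
∇g at (-2, 3) = (-3, 58)
∇g · b = (-3)(3) + (58)(1) = 49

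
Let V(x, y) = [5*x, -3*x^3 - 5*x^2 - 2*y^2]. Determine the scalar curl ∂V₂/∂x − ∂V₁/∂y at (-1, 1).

1

∂V₂/∂x = -9*x^2 - 10*x
∂V₁/∂y = 0
Scalar curl = -9*x^2 - 10*x
At (-1, 1): 1.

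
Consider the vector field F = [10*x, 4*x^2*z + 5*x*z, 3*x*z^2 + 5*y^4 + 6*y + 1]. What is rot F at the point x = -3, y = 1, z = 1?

(5, -3, -19)

(∇×F)₁ = ∂F₃/∂y − ∂F₂/∂z = -4*x^2 - 5*x + 20*y^3 + 6
(∇×F)₂ = ∂F₁/∂z − ∂F₃/∂x = -3*z^2
(∇×F)₃ = ∂F₂/∂x − ∂F₁/∂y = 8*x*z + 5*z
∇×F = (-4*x^2 - 5*x + 20*y^3 + 6, -3*z^2, 8*x*z + 5*z)
At (-3, 1, 1): (5, -3, -19).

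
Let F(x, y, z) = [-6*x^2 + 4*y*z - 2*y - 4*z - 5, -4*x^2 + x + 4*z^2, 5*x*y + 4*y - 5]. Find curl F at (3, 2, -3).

(43, -6, -9)

(∇×F)₁ = ∂F₃/∂y − ∂F₂/∂z = 5*x - 8*z + 4
(∇×F)₂ = ∂F₁/∂z − ∂F₃/∂x = -y - 4
(∇×F)₃ = ∂F₂/∂x − ∂F₁/∂y = -8*x - 4*z + 3
∇×F = (5*x - 8*z + 4, -y - 4, -8*x - 4*z + 3)
At (3, 2, -3): (43, -6, -9).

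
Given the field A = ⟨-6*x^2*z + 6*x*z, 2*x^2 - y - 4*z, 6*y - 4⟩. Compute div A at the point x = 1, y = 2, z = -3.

17

∂A₁/∂x = -12*x*z + 6*z
∂A₂/∂y = -1
∂A₃/∂z = 0
∇·A = -12*x*z + 6*z - 1
At (1, 2, -3): 17.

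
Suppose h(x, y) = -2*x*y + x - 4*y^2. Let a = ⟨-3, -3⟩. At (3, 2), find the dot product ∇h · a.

∂h/∂x = -2*y + 1
∂h/∂y = -2*x - 8*y
∇h at (3, 2) = (-3, -22)
∇h · a = (-3)(-3) + (-22)(-3) = 75

75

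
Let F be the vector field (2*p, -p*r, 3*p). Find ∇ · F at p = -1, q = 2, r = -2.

∂F₁/∂p = 2
∂F₂/∂q = 0
∂F₃/∂r = 0
∇·F = 2
At (-1, 2, -2): 2.

2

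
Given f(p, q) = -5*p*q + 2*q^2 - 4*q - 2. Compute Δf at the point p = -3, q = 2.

4

∂²f/∂p² = 0
∂²f/∂q² = 4
∇²f = 4
At (-3, 2): 4.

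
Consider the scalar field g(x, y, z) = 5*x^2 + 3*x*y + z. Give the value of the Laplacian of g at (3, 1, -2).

10

∂²g/∂x² = 10
∂²g/∂y² = 0
∂²g/∂z² = 0
∇²g = 10
At (3, 1, -2): 10.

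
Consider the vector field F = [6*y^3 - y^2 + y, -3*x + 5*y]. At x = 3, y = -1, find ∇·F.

5

∂F₁/∂x = 0
∂F₂/∂y = 5
∇·F = 5
At (3, -1): 5.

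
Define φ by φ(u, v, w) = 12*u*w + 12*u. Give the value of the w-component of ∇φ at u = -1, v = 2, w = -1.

-12

(∇φ)_3 = ∂φ/∂w = 12*u
At (-1, 2, -1): -12.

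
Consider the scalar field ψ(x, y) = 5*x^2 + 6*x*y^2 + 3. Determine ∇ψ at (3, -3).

(84, -108)

∂ψ/∂x = 10*x + 6*y^2
∂ψ/∂y = 12*x*y
∇ψ = (10*x + 6*y^2, 12*x*y)
At (3, -3): (84, -108).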